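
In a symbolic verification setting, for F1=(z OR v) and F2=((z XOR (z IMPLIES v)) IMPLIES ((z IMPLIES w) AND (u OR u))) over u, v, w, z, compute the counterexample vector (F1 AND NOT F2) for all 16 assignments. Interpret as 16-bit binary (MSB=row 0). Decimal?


F1 = (z OR v)
F2 = ((z XOR (z IMPLIES v)) IMPLIES ((z IMPLIES w) AND (u OR u)))
Counterexample to F1=>F2 is where F1=1 and F2=0.
Evaluate each row (bits = u,v,w,z, MSB first):
  row 0 [0000]: F1=0 F2=0 -> F1&~F2 -> 0
  row 1 [0001]: F1=1 F2=0 -> F1&~F2 -> 1
  row 2 [0010]: F1=0 F2=0 -> F1&~F2 -> 0
  row 3 [0011]: F1=1 F2=0 -> F1&~F2 -> 1
  row 4 [0100]: F1=1 F2=0 -> F1&~F2 -> 1
  row 5 [0101]: F1=1 F2=1 -> F1&~F2 -> 0
  row 6 [0110]: F1=1 F2=0 -> F1&~F2 -> 1
  row 7 [0111]: F1=1 F2=1 -> F1&~F2 -> 0
  row 8 [1000]: F1=0 F2=1 -> F1&~F2 -> 0
  row 9 [1001]: F1=1 F2=0 -> F1&~F2 -> 1
  row 10 [1010]: F1=0 F2=1 -> F1&~F2 -> 0
  row 11 [1011]: F1=1 F2=1 -> F1&~F2 -> 0
  row 12 [1100]: F1=1 F2=1 -> F1&~F2 -> 0
  row 13 [1101]: F1=1 F2=1 -> F1&~F2 -> 0
  row 14 [1110]: F1=1 F2=1 -> F1&~F2 -> 0
  row 15 [1111]: F1=1 F2=1 -> F1&~F2 -> 0
Full result column, 4 rows per line (u,v fixed per line; w,z runs 00..11 left to right):
  rows 0-3 [u,v=00]: 0101  = hex 5
  rows 4-7 [u,v=01]: 1010  = hex A
  rows 8-11 [u,v=10]: 0100  = hex 4
  rows 12-15 [u,v=11]: 0000  = hex 0
Counterexample vector (row 0 .. row 15) = 0101101001000000
Output column grouped in 4s = 0101 1010 0100 0000 = 0x5A40
Convert to decimal digit by digit (value = value*16 + digit):
  5 -> 5
  5*16 + 10 (A) = 90
  90*16 + 4 = 1444
  1444*16 + 0 = 23104
Decimal = 23104

23104


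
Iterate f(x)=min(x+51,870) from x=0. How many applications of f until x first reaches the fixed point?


Step 1: x=0, cap=870, increment=51
Step 2: x grows by 51 each step until capped at 870; fixed point is x=870
Step 3: iterations = ceil(870/51) = 18

18


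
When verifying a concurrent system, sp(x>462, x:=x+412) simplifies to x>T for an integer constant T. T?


Formula: sp(P, x:=E) = exists old_x. (x = E[old_x/x]) AND P[old_x/x] (old_x is the value of x before the assignment; eliminate old_x by solving x = E[old_x/x] for old_x)
Step 1: Precondition P: x>462, i.e. old_x > 462
Step 2: Assignment gives x = old_x + 412, so old_x = x - 412
Step 3: Substitute into P: x - 412 > 462
Step 4: Simplify: x > 462+412 = 874

874


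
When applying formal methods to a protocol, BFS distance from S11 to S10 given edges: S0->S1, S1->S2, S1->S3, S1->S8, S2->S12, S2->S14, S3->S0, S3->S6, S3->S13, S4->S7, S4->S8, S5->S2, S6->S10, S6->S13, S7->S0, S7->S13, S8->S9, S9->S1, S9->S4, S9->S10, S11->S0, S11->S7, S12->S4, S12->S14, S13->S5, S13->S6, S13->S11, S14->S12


BFS layer-by-layer from S11:
  dist 0: {S11}
  dist 1: {S0, S7}
  dist 2: {S1, S13}
  dist 3: {S2, S3, S5, S6, S8}
  dist 4: {S9, S10, S12, S14}
  -> S10 reached at distance 4
Shortest path length = 4

4


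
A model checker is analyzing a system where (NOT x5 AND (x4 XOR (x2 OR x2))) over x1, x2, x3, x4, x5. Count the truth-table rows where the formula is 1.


Formula: (NOT x5 AND (x4 XOR (x2 OR x2))) over 5 vars (32 rows)
Evaluate each row (x1, x2, x3, x4, x5 as bits, MSB first):
  row 0 [00000]: (NOT 0 AND (0 XOR (0 OR 0))) -> 0
  row 1 [00001]: (NOT 1 AND (0 XOR (0 OR 0))) -> 0
  row 2 [00010]: (NOT 0 AND (1 XOR (0 OR 0))) -> 1
  row 3 [00011]: (NOT 1 AND (1 XOR (0 OR 0))) -> 0
  row 4 [00100]: (NOT 0 AND (0 XOR (0 OR 0))) -> 0
  row 5 [00101]: (NOT 1 AND (0 XOR (0 OR 0))) -> 0
  row 6 [00110]: (NOT 0 AND (1 XOR (0 OR 0))) -> 1
  row 7 [00111]: (NOT 1 AND (1 XOR (0 OR 0))) -> 0
  row 8 [01000]: (NOT 0 AND (0 XOR (1 OR 1))) -> 1
  row 9 [01001]: (NOT 1 AND (0 XOR (1 OR 1))) -> 0
  row 10 [01010]: (NOT 0 AND (1 XOR (1 OR 1))) -> 0
  row 11 [01011]: (NOT 1 AND (1 XOR (1 OR 1))) -> 0
  row 12 [01100]: (NOT 0 AND (0 XOR (1 OR 1))) -> 1
  row 13 [01101]: (NOT 1 AND (0 XOR (1 OR 1))) -> 0
  row 14 [01110]: (NOT 0 AND (1 XOR (1 OR 1))) -> 0
  row 15 [01111]: (NOT 1 AND (1 XOR (1 OR 1))) -> 0
  row 16 [10000]: (NOT 0 AND (0 XOR (0 OR 0))) -> 0
  row 17 [10001]: (NOT 1 AND (0 XOR (0 OR 0))) -> 0
  row 18 [10010]: (NOT 0 AND (1 XOR (0 OR 0))) -> 1
  row 19 [10011]: (NOT 1 AND (1 XOR (0 OR 0))) -> 0
  row 20 [10100]: (NOT 0 AND (0 XOR (0 OR 0))) -> 0
  row 21 [10101]: (NOT 1 AND (0 XOR (0 OR 0))) -> 0
  row 22 [10110]: (NOT 0 AND (1 XOR (0 OR 0))) -> 1
  row 23 [10111]: (NOT 1 AND (1 XOR (0 OR 0))) -> 0
  row 24 [11000]: (NOT 0 AND (0 XOR (1 OR 1))) -> 1
  row 25 [11001]: (NOT 1 AND (0 XOR (1 OR 1))) -> 0
  row 26 [11010]: (NOT 0 AND (1 XOR (1 OR 1))) -> 0
  row 27 [11011]: (NOT 1 AND (1 XOR (1 OR 1))) -> 0
  row 28 [11100]: (NOT 0 AND (0 XOR (1 OR 1))) -> 1
  row 29 [11101]: (NOT 1 AND (0 XOR (1 OR 1))) -> 0
  row 30 [11110]: (NOT 0 AND (1 XOR (1 OR 1))) -> 0
  row 31 [11111]: (NOT 1 AND (1 XOR (1 OR 1))) -> 0
Full result column, 8 rows per line (x1,x2 fixed per line; x3,x4,x5 runs 000..111 left to right):
  rows 0-7 [x1,x2=00]: 00100010  (ones: 2)
  rows 8-15 [x1,x2=01]: 10001000  (ones: 2)
  rows 16-23 [x1,x2=10]: 00100010  (ones: 2)
  rows 24-31 [x1,x2=11]: 10001000  (ones: 2)
Count of 1-rows = 2+2+2+2 = 8

8


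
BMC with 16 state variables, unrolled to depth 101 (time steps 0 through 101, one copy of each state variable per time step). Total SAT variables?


BMC unrolls to depth k, creating one copy of each state var for steps 0..k.
Step count = 101 + 1 = 102 (steps 0 through 101)
Vars per step = 16
Total = 16 * 102 = 1632

1632


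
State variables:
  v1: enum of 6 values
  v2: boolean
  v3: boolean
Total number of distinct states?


State space = product of domain sizes of all variables.
Domain sizes:
  v1 (enum of 6 values): 6
  v2 (boolean): 2
  v3 (boolean): 2
Product = 6 * 2 * 2 = 24

24


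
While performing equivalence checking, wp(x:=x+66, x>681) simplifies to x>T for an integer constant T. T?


Formula: wp(x:=E, P) = P[E/x] (substitute E for x in postcondition)
Step 1: Postcondition: x>681
Step 2: Substitute x+66 for x: x+66>681
Step 3: Solve for x: x > 681-66 = 615

615


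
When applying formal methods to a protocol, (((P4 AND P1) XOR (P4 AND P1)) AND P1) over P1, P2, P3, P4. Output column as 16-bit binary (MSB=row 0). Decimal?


Formula: (((P4 AND P1) XOR (P4 AND P1)) AND P1) over P1, P2, P3, P4 (16 rows)
Evaluate each row (bits = P1,P2,P3,P4, MSB first):
  row 0 [0000]: (((0 AND 0) XOR (0 AND 0)) AND 0) -> 0
  row 1 [0001]: (((1 AND 0) XOR (1 AND 0)) AND 0) -> 0
  row 2 [0010]: (((0 AND 0) XOR (0 AND 0)) AND 0) -> 0
  row 3 [0011]: (((1 AND 0) XOR (1 AND 0)) AND 0) -> 0
  row 4 [0100]: (((0 AND 0) XOR (0 AND 0)) AND 0) -> 0
  row 5 [0101]: (((1 AND 0) XOR (1 AND 0)) AND 0) -> 0
  row 6 [0110]: (((0 AND 0) XOR (0 AND 0)) AND 0) -> 0
  row 7 [0111]: (((1 AND 0) XOR (1 AND 0)) AND 0) -> 0
  row 8 [1000]: (((0 AND 1) XOR (0 AND 1)) AND 1) -> 0
  row 9 [1001]: (((1 AND 1) XOR (1 AND 1)) AND 1) -> 0
  row 10 [1010]: (((0 AND 1) XOR (0 AND 1)) AND 1) -> 0
  row 11 [1011]: (((1 AND 1) XOR (1 AND 1)) AND 1) -> 0
  row 12 [1100]: (((0 AND 1) XOR (0 AND 1)) AND 1) -> 0
  row 13 [1101]: (((1 AND 1) XOR (1 AND 1)) AND 1) -> 0
  row 14 [1110]: (((0 AND 1) XOR (0 AND 1)) AND 1) -> 0
  row 15 [1111]: (((1 AND 1) XOR (1 AND 1)) AND 1) -> 0
Full result column, 4 rows per line (P1,P2 fixed per line; P3,P4 runs 00..11 left to right):
  rows 0-3 [P1,P2=00]: 0000  = hex 0
  rows 4-7 [P1,P2=01]: 0000  = hex 0
  rows 8-11 [P1,P2=10]: 0000  = hex 0
  rows 12-15 [P1,P2=11]: 0000  = hex 0
Output column (row 0 .. row 15) = 0000000000000000
Output column grouped in 4s = 0000 0000 0000 0000 = 0x0000
Convert to decimal digit by digit (value = value*16 + digit):
  0 -> 0
  0*16 + 0 = 0
  0*16 + 0 = 0
  0*16 + 0 = 0
Decimal = 0

0


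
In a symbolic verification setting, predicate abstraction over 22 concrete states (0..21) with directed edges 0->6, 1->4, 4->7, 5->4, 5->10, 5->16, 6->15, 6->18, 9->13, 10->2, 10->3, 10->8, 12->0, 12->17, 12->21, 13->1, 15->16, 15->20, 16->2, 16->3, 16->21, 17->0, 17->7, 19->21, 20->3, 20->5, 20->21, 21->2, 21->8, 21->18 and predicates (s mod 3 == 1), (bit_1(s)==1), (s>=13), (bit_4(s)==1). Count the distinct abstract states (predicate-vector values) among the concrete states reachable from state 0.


BFS from 0:
Concrete reachable: {0, 2, 3, 4, 5, 6, 7, 8, 10, 15, 16, 18, 20, 21}
Abstract via predicates (s mod 3 == 1), (bit_1(s)==1), (s>=13), (bit_4(s)==1):
  (0,0,0,0) <- {0, 5, 8}
  (0,0,1,1) <- {20, 21}
  (0,1,0,0) <- {2, 3, 6}
  (0,1,1,0) <- {15}
  (0,1,1,1) <- {18}
  (1,0,0,0) <- {4}
  (1,0,1,1) <- {16}
  (1,1,0,0) <- {7, 10}
Distinct abstract states = 8

8


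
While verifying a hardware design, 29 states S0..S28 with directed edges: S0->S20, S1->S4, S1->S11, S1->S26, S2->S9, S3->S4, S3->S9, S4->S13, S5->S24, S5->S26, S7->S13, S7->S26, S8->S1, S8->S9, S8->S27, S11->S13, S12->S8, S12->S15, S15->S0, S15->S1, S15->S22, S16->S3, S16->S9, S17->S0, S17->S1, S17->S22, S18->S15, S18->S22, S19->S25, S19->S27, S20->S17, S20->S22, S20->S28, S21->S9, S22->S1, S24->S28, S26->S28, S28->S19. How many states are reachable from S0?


BFS from S0:
  layer 0: {S0}
  layer 1: {S20}
  layer 2: {S17, S22, S28}
  layer 3: {S1, S19}
  layer 4: {S4, S11, S25, S26, S27}
  layer 5: {S13}
Reachable set: {S0, S1, S4, S11, S13, S17, S19, S20, S22, S25, S26, S27, S28}
Count = 13

13


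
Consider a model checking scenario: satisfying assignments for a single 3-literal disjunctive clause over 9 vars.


Step 1: Total=2^9=512
Step 2: Unsat when all 3 false: 2^6=64
Step 3: Sat=512-64=448

448


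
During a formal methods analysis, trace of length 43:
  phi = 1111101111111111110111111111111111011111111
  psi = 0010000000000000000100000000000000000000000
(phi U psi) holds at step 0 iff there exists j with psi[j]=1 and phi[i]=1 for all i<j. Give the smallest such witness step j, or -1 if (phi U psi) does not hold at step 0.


(phi U psi) at 0: need smallest j with psi[j]=1 and phi[i]=1 for all i in [0,j).
Scan from step 0:
  step 0: phi=1, psi=0 -> continue
  step 1: phi=1, psi=0 -> continue
  step 2: psi=1 and phi held for [0,2) -> witness found
Witness step = 2

2


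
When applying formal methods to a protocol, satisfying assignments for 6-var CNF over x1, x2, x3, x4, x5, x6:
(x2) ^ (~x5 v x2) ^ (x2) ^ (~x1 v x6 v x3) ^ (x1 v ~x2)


CNF with 5 clauses over 6 vars (64 assignments).
An assignment satisfies CNF iff every clause has >=1 true literal.
Check each row (bits = x1,x2,x3,x4,x5,x6; clause T/F shown):
  row 0 [000000]: clauses=FTFTT -> 0
  row 1 [000001]: clauses=FTFTT -> 0
  row 2 [000010]: clauses=FFFTT -> 0
  row 3 [000011]: clauses=FFFTT -> 0
  row 4 [000100]: clauses=FTFTT -> 0
  (every remaining row is evaluated the same way; all 64 results are listed next)
Full result column, 8 rows per line (x1,x2,x3 fixed per line; x4,x5,x6 runs 000..111 left to right):
  rows 0-7 [x1,x2,x3=000]: 00000000  (ones: 0)
  rows 8-15 [x1,x2,x3=001]: 00000000  (ones: 0)
  rows 16-23 [x1,x2,x3=010]: 00000000  (ones: 0)
  rows 24-31 [x1,x2,x3=011]: 00000000  (ones: 0)
  rows 32-39 [x1,x2,x3=100]: 00000000  (ones: 0)
  rows 40-47 [x1,x2,x3=101]: 00000000  (ones: 0)
  rows 48-55 [x1,x2,x3=110]: 01010101  (ones: 4)
  rows 56-63 [x1,x2,x3=111]: 11111111  (ones: 8)
Satisfying assignments = 0+0+0+0+0+0+4+8 = 12

12


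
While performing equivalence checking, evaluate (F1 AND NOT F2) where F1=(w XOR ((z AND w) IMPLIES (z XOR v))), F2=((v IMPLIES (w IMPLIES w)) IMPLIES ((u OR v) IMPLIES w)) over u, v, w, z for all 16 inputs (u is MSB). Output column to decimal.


F1 = (w XOR ((z AND w) IMPLIES (z XOR v)))
F2 = ((v IMPLIES (w IMPLIES w)) IMPLIES ((u OR v) IMPLIES w))
Counterexample to F1=>F2 is where F1=1 and F2=0.
Evaluate each row (bits = u,v,w,z, MSB first):
  row 0 [0000]: F1=1 F2=1 -> F1&~F2 -> 0
  row 1 [0001]: F1=1 F2=1 -> F1&~F2 -> 0
  row 2 [0010]: F1=0 F2=1 -> F1&~F2 -> 0
  row 3 [0011]: F1=0 F2=1 -> F1&~F2 -> 0
  row 4 [0100]: F1=1 F2=0 -> F1&~F2 -> 1
  row 5 [0101]: F1=1 F2=0 -> F1&~F2 -> 1
  row 6 [0110]: F1=0 F2=1 -> F1&~F2 -> 0
  row 7 [0111]: F1=1 F2=1 -> F1&~F2 -> 0
  row 8 [1000]: F1=1 F2=0 -> F1&~F2 -> 1
  row 9 [1001]: F1=1 F2=0 -> F1&~F2 -> 1
  row 10 [1010]: F1=0 F2=1 -> F1&~F2 -> 0
  row 11 [1011]: F1=0 F2=1 -> F1&~F2 -> 0
  row 12 [1100]: F1=1 F2=0 -> F1&~F2 -> 1
  row 13 [1101]: F1=1 F2=0 -> F1&~F2 -> 1
  row 14 [1110]: F1=0 F2=1 -> F1&~F2 -> 0
  row 15 [1111]: F1=1 F2=1 -> F1&~F2 -> 0
Full result column, 4 rows per line (u,v fixed per line; w,z runs 00..11 left to right):
  rows 0-3 [u,v=00]: 0000  = hex 0
  rows 4-7 [u,v=01]: 1100  = hex C
  rows 8-11 [u,v=10]: 1100  = hex C
  rows 12-15 [u,v=11]: 1100  = hex C
Counterexample vector (row 0 .. row 15) = 0000110011001100
Output column grouped in 4s = 0000 1100 1100 1100 = 0x0CCC
Convert to decimal digit by digit (value = value*16 + digit):
  0 -> 0
  0*16 + 12 (C) = 12
  12*16 + 12 (C) = 204
  204*16 + 12 (C) = 3276
Decimal = 3276

3276


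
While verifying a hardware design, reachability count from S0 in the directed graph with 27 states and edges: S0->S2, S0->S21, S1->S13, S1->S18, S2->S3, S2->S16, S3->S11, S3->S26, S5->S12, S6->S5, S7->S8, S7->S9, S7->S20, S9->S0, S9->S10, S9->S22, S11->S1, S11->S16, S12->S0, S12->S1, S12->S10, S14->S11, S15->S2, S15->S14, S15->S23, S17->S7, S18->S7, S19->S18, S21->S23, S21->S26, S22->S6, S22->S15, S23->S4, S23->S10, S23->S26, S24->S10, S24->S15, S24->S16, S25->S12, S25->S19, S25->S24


BFS from S0:
  layer 0: {S0}
  layer 1: {S2, S21}
  layer 2: {S3, S16, S23, S26}
  layer 3: {S4, S10, S11}
  layer 4: {S1}
  layer 5: {S13, S18}
  layer 6: {S7}
  layer 7: {S8, S9, S20}
  layer 8: {S22}
  layer 9: {S6, S15}
  layer 10: {S5, S14}
  layer 11: {S12}
Reachable set: {S0, S1, S2, S3, S4, S5, S6, S7, S8, S9, S10, S11, S12, S13, S14, S15, S16, S18, S20, S21, S22, S23, S26}
Count = 23

23


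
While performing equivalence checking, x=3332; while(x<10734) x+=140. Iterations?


Step 1: x goes from 3332 toward 10734 by 140; the body runs while x<10734, so iterations = ceil((bound-start)/step)
Step 2: Distance=7402
Step 3: ceil(7402/140)=53

53


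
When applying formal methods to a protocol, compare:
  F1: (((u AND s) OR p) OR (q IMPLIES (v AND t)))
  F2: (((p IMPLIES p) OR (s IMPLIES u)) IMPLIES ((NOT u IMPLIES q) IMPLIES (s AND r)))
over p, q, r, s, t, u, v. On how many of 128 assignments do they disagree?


F1 = (((u AND s) OR p) OR (q IMPLIES (v AND t)))
F2 = (((p IMPLIES p) OR (s IMPLIES u)) IMPLIES ((NOT u IMPLIES q) IMPLIES (s AND r)))
Evaluate both on each of 128 rows (bits = p,q,r,s,t,u,v):
  row 0 [0000000]: F1=1 F2=1 -> 0
  row 1 [0000001]: F1=1 F2=1 -> 0
  row 2 [0000010]: F1=1 F2=0 (differ) -> 1
  row 3 [0000011]: F1=1 F2=0 (differ) -> 1
  row 4 [0000100]: F1=1 F2=1 -> 0
  (every remaining row is evaluated the same way; all 128 results are listed next)
Full result column, 8 rows per line (p,q,r,s fixed per line; t,u,v runs 000..111 left to right):
  rows 0-7 [p,q,r,s=0000]: 00110011  (ones: 4)
  rows 8-15 [p,q,r,s=0001]: 00110011  (ones: 4)
  rows 16-23 [p,q,r,s=0010]: 00110011  (ones: 4)
  rows 24-31 [p,q,r,s=0011]: 00000000  (ones: 0)
  rows 32-39 [p,q,r,s=0100]: 00000101  (ones: 2)
  rows 40-47 [p,q,r,s=0101]: 00110111  (ones: 5)
  rows 48-55 [p,q,r,s=0110]: 00000101  (ones: 2)
  rows 56-63 [p,q,r,s=0111]: 11001000  (ones: 3)
  rows 64-71 [p,q,r,s=1000]: 00110011  (ones: 4)
  rows 72-79 [p,q,r,s=1001]: 00110011  (ones: 4)
  rows 80-87 [p,q,r,s=1010]: 00110011  (ones: 4)
  rows 88-95 [p,q,r,s=1011]: 00000000  (ones: 0)
  rows 96-103 [p,q,r,s=1100]: 11111111  (ones: 8)
  rows 104-111 [p,q,r,s=1101]: 11111111  (ones: 8)
  rows 112-119 [p,q,r,s=1110]: 11111111  (ones: 8)
  rows 120-127 [p,q,r,s=1111]: 00000000  (ones: 0)
Disagreements = 4+4+4+0+2+5+2+3+4+4+4+0+8+8+8+0 = 60

60


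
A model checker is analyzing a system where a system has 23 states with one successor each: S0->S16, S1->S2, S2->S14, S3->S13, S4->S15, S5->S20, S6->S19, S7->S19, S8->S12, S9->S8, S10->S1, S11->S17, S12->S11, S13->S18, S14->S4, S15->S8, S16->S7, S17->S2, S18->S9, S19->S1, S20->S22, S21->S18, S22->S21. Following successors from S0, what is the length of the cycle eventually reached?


Trace from S0 until a state repeats:
  S0 -> S16 -> S7 -> S19 -> S1 -> S2 -> S14 -> S4 -> S15 -> S8 -> S12 -> S11 -> S17 -> S2
S2 first seen at step 5, revisited at step 13.
Cycle length = 13 - 5 = 8

8


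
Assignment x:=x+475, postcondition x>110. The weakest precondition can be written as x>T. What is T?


Formula: wp(x:=E, P) = P[E/x] (substitute E for x in postcondition)
Step 1: Postcondition: x>110
Step 2: Substitute x+475 for x: x+475>110
Step 3: Solve for x: x > 110-475 = -365

-365


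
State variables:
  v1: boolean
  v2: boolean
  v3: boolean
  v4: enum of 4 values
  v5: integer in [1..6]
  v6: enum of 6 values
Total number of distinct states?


State space = product of domain sizes of all variables.
Domain sizes:
  v1 (boolean): 2
  v2 (boolean): 2
  v3 (boolean): 2
  v4 (enum of 4 values): 4
  v5 (integer in [1..6]): 6
  v6 (enum of 6 values): 6
Product = 2 * 2 * 2 * 4 * 6 * 6 = 1152

1152


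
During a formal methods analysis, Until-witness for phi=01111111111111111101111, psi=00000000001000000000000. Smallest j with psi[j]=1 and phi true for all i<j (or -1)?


(phi U psi) at 0: need smallest j with psi[j]=1 and phi[i]=1 for all i in [0,j).
Scan from step 0:
  step 0: phi=0 -> phi-prefix broken from here
  step 10: psi=1 but phi already failed -> not a witness
  end of trace: no witness -> -1
Witness step = -1

-1


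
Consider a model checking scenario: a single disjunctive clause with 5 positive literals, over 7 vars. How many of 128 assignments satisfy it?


Step 1: Total=2^7=128
Step 2: Unsat when all 5 false: 2^2=4
Step 3: Sat=128-4=124

124


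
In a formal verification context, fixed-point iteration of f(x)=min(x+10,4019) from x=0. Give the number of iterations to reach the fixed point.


Step 1: x=0, cap=4019, increment=10
Step 2: x grows by 10 each step until capped at 4019; fixed point is x=4019
Step 3: iterations = ceil(4019/10) = 402

402


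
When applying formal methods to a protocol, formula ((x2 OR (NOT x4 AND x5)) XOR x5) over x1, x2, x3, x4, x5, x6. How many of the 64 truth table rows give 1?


Formula: ((x2 OR (NOT x4 AND x5)) XOR x5) over 6 vars (64 rows)
Evaluate each row (x1, x2, x3, x4, x5, x6 as bits, MSB first):
  row 0 [000000]: ((0 OR (NOT 0 AND 0)) XOR 0) -> 0
  row 1 [000001]: ((0 OR (NOT 0 AND 0)) XOR 0) -> 0
  row 2 [000010]: ((0 OR (NOT 0 AND 1)) XOR 1) -> 0
  row 3 [000011]: ((0 OR (NOT 0 AND 1)) XOR 1) -> 0
  row 4 [000100]: ((0 OR (NOT 1 AND 0)) XOR 0) -> 0
  (every remaining row is evaluated the same way; all 64 results are listed next)
Full result column, 8 rows per line (x1,x2,x3 fixed per line; x4,x5,x6 runs 000..111 left to right):
  rows 0-7 [x1,x2,x3=000]: 00000011  (ones: 2)
  rows 8-15 [x1,x2,x3=001]: 00000011  (ones: 2)
  rows 16-23 [x1,x2,x3=010]: 11001100  (ones: 4)
  rows 24-31 [x1,x2,x3=011]: 11001100  (ones: 4)
  rows 32-39 [x1,x2,x3=100]: 00000011  (ones: 2)
  rows 40-47 [x1,x2,x3=101]: 00000011  (ones: 2)
  rows 48-55 [x1,x2,x3=110]: 11001100  (ones: 4)
  rows 56-63 [x1,x2,x3=111]: 11001100  (ones: 4)
Count of 1-rows = 2+2+4+4+2+2+4+4 = 24

24


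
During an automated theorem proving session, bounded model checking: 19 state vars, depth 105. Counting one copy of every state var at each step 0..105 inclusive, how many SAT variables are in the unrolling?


BMC unrolls to depth k, creating one copy of each state var for steps 0..k.
Step count = 105 + 1 = 106 (steps 0 through 105)
Vars per step = 19
Total = 19 * 106 = 2014

2014


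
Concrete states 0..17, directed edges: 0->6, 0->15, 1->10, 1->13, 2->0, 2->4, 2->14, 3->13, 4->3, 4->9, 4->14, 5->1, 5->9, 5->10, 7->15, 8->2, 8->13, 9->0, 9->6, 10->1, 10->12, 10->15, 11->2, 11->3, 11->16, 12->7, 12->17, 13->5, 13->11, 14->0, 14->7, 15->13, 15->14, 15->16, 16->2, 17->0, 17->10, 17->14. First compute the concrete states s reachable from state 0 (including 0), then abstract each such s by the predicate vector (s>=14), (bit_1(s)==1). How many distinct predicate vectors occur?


BFS from 0:
Concrete reachable: {0, 1, 2, 3, 4, 5, 6, 7, 9, 10, 11, 12, 13, 14, 15, 16, 17}
Abstract via predicates (s>=14), (bit_1(s)==1):
  (0,0) <- {0, 1, 4, 5, 9, 12, 13}
  (0,1) <- {2, 3, 6, 7, 10, 11}
  (1,0) <- {16, 17}
  (1,1) <- {14, 15}
Distinct abstract states = 4

4


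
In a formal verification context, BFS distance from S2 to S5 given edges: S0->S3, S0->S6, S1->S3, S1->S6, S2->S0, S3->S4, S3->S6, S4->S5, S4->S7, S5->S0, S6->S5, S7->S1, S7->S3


BFS layer-by-layer from S2:
  dist 0: {S2}
  dist 1: {S0}
  dist 2: {S3, S6}
  dist 3: {S4, S5}
  -> S5 reached at distance 3
Shortest path length = 3

3


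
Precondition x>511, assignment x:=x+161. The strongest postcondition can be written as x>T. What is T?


Formula: sp(P, x:=E) = exists old_x. (x = E[old_x/x]) AND P[old_x/x] (old_x is the value of x before the assignment; eliminate old_x by solving x = E[old_x/x] for old_x)
Step 1: Precondition P: x>511, i.e. old_x > 511
Step 2: Assignment gives x = old_x + 161, so old_x = x - 161
Step 3: Substitute into P: x - 161 > 511
Step 4: Simplify: x > 511+161 = 672

672


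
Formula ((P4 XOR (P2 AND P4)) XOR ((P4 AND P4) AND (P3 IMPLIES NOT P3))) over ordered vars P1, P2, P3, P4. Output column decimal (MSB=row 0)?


Formula: ((P4 XOR (P2 AND P4)) XOR ((P4 AND P4) AND (P3 IMPLIES NOT P3))) over P1, P2, P3, P4 (16 rows)
Evaluate each row (bits = P1,P2,P3,P4, MSB first):
  row 0 [0000]: ((0 XOR (0 AND 0)) XOR ((0 AND 0) AND (0 IMPLIES NOT 0))) -> 0
  row 1 [0001]: ((1 XOR (0 AND 1)) XOR ((1 AND 1) AND (0 IMPLIES NOT 0))) -> 0
  row 2 [0010]: ((0 XOR (0 AND 0)) XOR ((0 AND 0) AND (1 IMPLIES NOT 1))) -> 0
  row 3 [0011]: ((1 XOR (0 AND 1)) XOR ((1 AND 1) AND (1 IMPLIES NOT 1))) -> 1
  row 4 [0100]: ((0 XOR (1 AND 0)) XOR ((0 AND 0) AND (0 IMPLIES NOT 0))) -> 0
  row 5 [0101]: ((1 XOR (1 AND 1)) XOR ((1 AND 1) AND (0 IMPLIES NOT 0))) -> 1
  row 6 [0110]: ((0 XOR (1 AND 0)) XOR ((0 AND 0) AND (1 IMPLIES NOT 1))) -> 0
  row 7 [0111]: ((1 XOR (1 AND 1)) XOR ((1 AND 1) AND (1 IMPLIES NOT 1))) -> 0
  row 8 [1000]: ((0 XOR (0 AND 0)) XOR ((0 AND 0) AND (0 IMPLIES NOT 0))) -> 0
  row 9 [1001]: ((1 XOR (0 AND 1)) XOR ((1 AND 1) AND (0 IMPLIES NOT 0))) -> 0
  row 10 [1010]: ((0 XOR (0 AND 0)) XOR ((0 AND 0) AND (1 IMPLIES NOT 1))) -> 0
  row 11 [1011]: ((1 XOR (0 AND 1)) XOR ((1 AND 1) AND (1 IMPLIES NOT 1))) -> 1
  row 12 [1100]: ((0 XOR (1 AND 0)) XOR ((0 AND 0) AND (0 IMPLIES NOT 0))) -> 0
  row 13 [1101]: ((1 XOR (1 AND 1)) XOR ((1 AND 1) AND (0 IMPLIES NOT 0))) -> 1
  row 14 [1110]: ((0 XOR (1 AND 0)) XOR ((0 AND 0) AND (1 IMPLIES NOT 1))) -> 0
  row 15 [1111]: ((1 XOR (1 AND 1)) XOR ((1 AND 1) AND (1 IMPLIES NOT 1))) -> 0
Full result column, 4 rows per line (P1,P2 fixed per line; P3,P4 runs 00..11 left to right):
  rows 0-3 [P1,P2=00]: 0001  = hex 1
  rows 4-7 [P1,P2=01]: 0100  = hex 4
  rows 8-11 [P1,P2=10]: 0001  = hex 1
  rows 12-15 [P1,P2=11]: 0100  = hex 4
Output column (row 0 .. row 15) = 0001010000010100
Output column grouped in 4s = 0001 0100 0001 0100 = 0x1414
Convert to decimal digit by digit (value = value*16 + digit):
  1 -> 1
  1*16 + 4 = 20
  20*16 + 1 = 321
  321*16 + 4 = 5140
Decimal = 5140

5140


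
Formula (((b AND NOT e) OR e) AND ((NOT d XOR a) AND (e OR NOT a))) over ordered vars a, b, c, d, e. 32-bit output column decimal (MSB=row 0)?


Formula: (((b AND NOT e) OR e) AND ((NOT d XOR a) AND (e OR NOT a))) over a, b, c, d, e (32 rows)
Evaluate each row (bits = a,b,c,d,e, MSB first):
  row 0 [00000]: (((0 AND NOT 0) OR 0) AND ((NOT 0 XOR 0) AND (0 OR NOT 0))) -> 0
  row 1 [00001]: (((0 AND NOT 1) OR 1) AND ((NOT 0 XOR 0) AND (1 OR NOT 0))) -> 1
  row 2 [00010]: (((0 AND NOT 0) OR 0) AND ((NOT 1 XOR 0) AND (0 OR NOT 0))) -> 0
  row 3 [00011]: (((0 AND NOT 1) OR 1) AND ((NOT 1 XOR 0) AND (1 OR NOT 0))) -> 0
  row 4 [00100]: (((0 AND NOT 0) OR 0) AND ((NOT 0 XOR 0) AND (0 OR NOT 0))) -> 0
  row 5 [00101]: (((0 AND NOT 1) OR 1) AND ((NOT 0 XOR 0) AND (1 OR NOT 0))) -> 1
  row 6 [00110]: (((0 AND NOT 0) OR 0) AND ((NOT 1 XOR 0) AND (0 OR NOT 0))) -> 0
  row 7 [00111]: (((0 AND NOT 1) OR 1) AND ((NOT 1 XOR 0) AND (1 OR NOT 0))) -> 0
  row 8 [01000]: (((1 AND NOT 0) OR 0) AND ((NOT 0 XOR 0) AND (0 OR NOT 0))) -> 1
  row 9 [01001]: (((1 AND NOT 1) OR 1) AND ((NOT 0 XOR 0) AND (1 OR NOT 0))) -> 1
  row 10 [01010]: (((1 AND NOT 0) OR 0) AND ((NOT 1 XOR 0) AND (0 OR NOT 0))) -> 0
  row 11 [01011]: (((1 AND NOT 1) OR 1) AND ((NOT 1 XOR 0) AND (1 OR NOT 0))) -> 0
  row 12 [01100]: (((1 AND NOT 0) OR 0) AND ((NOT 0 XOR 0) AND (0 OR NOT 0))) -> 1
  row 13 [01101]: (((1 AND NOT 1) OR 1) AND ((NOT 0 XOR 0) AND (1 OR NOT 0))) -> 1
  row 14 [01110]: (((1 AND NOT 0) OR 0) AND ((NOT 1 XOR 0) AND (0 OR NOT 0))) -> 0
  row 15 [01111]: (((1 AND NOT 1) OR 1) AND ((NOT 1 XOR 0) AND (1 OR NOT 0))) -> 0
  row 16 [10000]: (((0 AND NOT 0) OR 0) AND ((NOT 0 XOR 1) AND (0 OR NOT 1))) -> 0
  row 17 [10001]: (((0 AND NOT 1) OR 1) AND ((NOT 0 XOR 1) AND (1 OR NOT 1))) -> 0
  row 18 [10010]: (((0 AND NOT 0) OR 0) AND ((NOT 1 XOR 1) AND (0 OR NOT 1))) -> 0
  row 19 [10011]: (((0 AND NOT 1) OR 1) AND ((NOT 1 XOR 1) AND (1 OR NOT 1))) -> 1
  row 20 [10100]: (((0 AND NOT 0) OR 0) AND ((NOT 0 XOR 1) AND (0 OR NOT 1))) -> 0
  row 21 [10101]: (((0 AND NOT 1) OR 1) AND ((NOT 0 XOR 1) AND (1 OR NOT 1))) -> 0
  row 22 [10110]: (((0 AND NOT 0) OR 0) AND ((NOT 1 XOR 1) AND (0 OR NOT 1))) -> 0
  row 23 [10111]: (((0 AND NOT 1) OR 1) AND ((NOT 1 XOR 1) AND (1 OR NOT 1))) -> 1
  row 24 [11000]: (((1 AND NOT 0) OR 0) AND ((NOT 0 XOR 1) AND (0 OR NOT 1))) -> 0
  row 25 [11001]: (((1 AND NOT 1) OR 1) AND ((NOT 0 XOR 1) AND (1 OR NOT 1))) -> 0
  row 26 [11010]: (((1 AND NOT 0) OR 0) AND ((NOT 1 XOR 1) AND (0 OR NOT 1))) -> 0
  row 27 [11011]: (((1 AND NOT 1) OR 1) AND ((NOT 1 XOR 1) AND (1 OR NOT 1))) -> 1
  row 28 [11100]: (((1 AND NOT 0) OR 0) AND ((NOT 0 XOR 1) AND (0 OR NOT 1))) -> 0
  row 29 [11101]: (((1 AND NOT 1) OR 1) AND ((NOT 0 XOR 1) AND (1 OR NOT 1))) -> 0
  row 30 [11110]: (((1 AND NOT 0) OR 0) AND ((NOT 1 XOR 1) AND (0 OR NOT 1))) -> 0
  row 31 [11111]: (((1 AND NOT 1) OR 1) AND ((NOT 1 XOR 1) AND (1 OR NOT 1))) -> 1
Full result column, 4 rows per line (a,b,c fixed per line; d,e runs 00..11 left to right):
  rows 0-3 [a,b,c=000]: 0100  = hex 4
  rows 4-7 [a,b,c=001]: 0100  = hex 4
  rows 8-11 [a,b,c=010]: 1100  = hex C
  rows 12-15 [a,b,c=011]: 1100  = hex C
  rows 16-19 [a,b,c=100]: 0001  = hex 1
  rows 20-23 [a,b,c=101]: 0001  = hex 1
  rows 24-27 [a,b,c=110]: 0001  = hex 1
  rows 28-31 [a,b,c=111]: 0001  = hex 1
Output column (row 0 .. row 31) = 01000100110011000001000100010001
Output column grouped in 4s = 0100 0100 1100 1100 0001 0001 0001 0001 = 0x44CC1111
Convert to decimal digit by digit (value = value*16 + digit):
  4 -> 4
  4*16 + 4 = 68
  68*16 + 12 (C) = 1100
  1100*16 + 12 (C) = 17612
  17612*16 + 1 = 281793
  281793*16 + 1 = 4508689
  4508689*16 + 1 = 72139025
  72139025*16 + 1 = 1154224401
Decimal = 1154224401

1154224401


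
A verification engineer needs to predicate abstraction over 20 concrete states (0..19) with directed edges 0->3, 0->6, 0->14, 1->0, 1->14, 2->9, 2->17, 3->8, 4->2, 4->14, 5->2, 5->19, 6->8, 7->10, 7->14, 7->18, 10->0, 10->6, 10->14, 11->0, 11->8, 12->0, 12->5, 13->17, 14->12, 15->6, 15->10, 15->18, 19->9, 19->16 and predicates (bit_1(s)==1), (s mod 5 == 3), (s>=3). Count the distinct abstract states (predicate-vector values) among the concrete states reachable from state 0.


BFS from 0:
Concrete reachable: {0, 2, 3, 5, 6, 8, 9, 12, 14, 16, 17, 19}
Abstract via predicates (bit_1(s)==1), (s mod 5 == 3), (s>=3):
  (0,0,0) <- {0}
  (0,0,1) <- {5, 9, 12, 16, 17}
  (0,1,1) <- {8}
  (1,0,0) <- {2}
  (1,0,1) <- {6, 14, 19}
  (1,1,1) <- {3}
Distinct abstract states = 6

6


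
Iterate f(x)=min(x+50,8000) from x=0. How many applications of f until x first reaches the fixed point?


Step 1: x=0, cap=8000, increment=50
Step 2: x grows by 50 each step until capped at 8000; fixed point is x=8000
Step 3: iterations = ceil(8000/50) = 160

160


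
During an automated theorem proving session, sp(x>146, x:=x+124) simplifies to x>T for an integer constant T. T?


Formula: sp(P, x:=E) = exists old_x. (x = E[old_x/x]) AND P[old_x/x] (old_x is the value of x before the assignment; eliminate old_x by solving x = E[old_x/x] for old_x)
Step 1: Precondition P: x>146, i.e. old_x > 146
Step 2: Assignment gives x = old_x + 124, so old_x = x - 124
Step 3: Substitute into P: x - 124 > 146
Step 4: Simplify: x > 146+124 = 270

270


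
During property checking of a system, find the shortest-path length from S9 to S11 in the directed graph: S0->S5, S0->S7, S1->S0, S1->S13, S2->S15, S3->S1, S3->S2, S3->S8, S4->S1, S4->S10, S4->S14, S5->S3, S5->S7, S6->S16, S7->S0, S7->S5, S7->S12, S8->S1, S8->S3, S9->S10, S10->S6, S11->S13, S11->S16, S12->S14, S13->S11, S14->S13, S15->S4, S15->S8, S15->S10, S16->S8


BFS layer-by-layer from S9:
  dist 0: {S9}
  dist 1: {S10}
  dist 2: {S6}
  dist 3: {S16}
  dist 4: {S8}
  dist 5: {S1, S3}
  dist 6: {S0, S2, S13}
  dist 7: {S5, S7, S11, S15}
  -> S11 reached at distance 7
Shortest path length = 7

7


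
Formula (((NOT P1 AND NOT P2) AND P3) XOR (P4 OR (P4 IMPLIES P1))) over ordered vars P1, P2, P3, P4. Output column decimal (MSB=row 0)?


Formula: (((NOT P1 AND NOT P2) AND P3) XOR (P4 OR (P4 IMPLIES P1))) over P1, P2, P3, P4 (16 rows)
Evaluate each row (bits = P1,P2,P3,P4, MSB first):
  row 0 [0000]: (((NOT 0 AND NOT 0) AND 0) XOR (0 OR (0 IMPLIES 0))) -> 1
  row 1 [0001]: (((NOT 0 AND NOT 0) AND 0) XOR (1 OR (1 IMPLIES 0))) -> 1
  row 2 [0010]: (((NOT 0 AND NOT 0) AND 1) XOR (0 OR (0 IMPLIES 0))) -> 0
  row 3 [0011]: (((NOT 0 AND NOT 0) AND 1) XOR (1 OR (1 IMPLIES 0))) -> 0
  row 4 [0100]: (((NOT 0 AND NOT 1) AND 0) XOR (0 OR (0 IMPLIES 0))) -> 1
  row 5 [0101]: (((NOT 0 AND NOT 1) AND 0) XOR (1 OR (1 IMPLIES 0))) -> 1
  row 6 [0110]: (((NOT 0 AND NOT 1) AND 1) XOR (0 OR (0 IMPLIES 0))) -> 1
  row 7 [0111]: (((NOT 0 AND NOT 1) AND 1) XOR (1 OR (1 IMPLIES 0))) -> 1
  row 8 [1000]: (((NOT 1 AND NOT 0) AND 0) XOR (0 OR (0 IMPLIES 1))) -> 1
  row 9 [1001]: (((NOT 1 AND NOT 0) AND 0) XOR (1 OR (1 IMPLIES 1))) -> 1
  row 10 [1010]: (((NOT 1 AND NOT 0) AND 1) XOR (0 OR (0 IMPLIES 1))) -> 1
  row 11 [1011]: (((NOT 1 AND NOT 0) AND 1) XOR (1 OR (1 IMPLIES 1))) -> 1
  row 12 [1100]: (((NOT 1 AND NOT 1) AND 0) XOR (0 OR (0 IMPLIES 1))) -> 1
  row 13 [1101]: (((NOT 1 AND NOT 1) AND 0) XOR (1 OR (1 IMPLIES 1))) -> 1
  row 14 [1110]: (((NOT 1 AND NOT 1) AND 1) XOR (0 OR (0 IMPLIES 1))) -> 1
  row 15 [1111]: (((NOT 1 AND NOT 1) AND 1) XOR (1 OR (1 IMPLIES 1))) -> 1
Full result column, 4 rows per line (P1,P2 fixed per line; P3,P4 runs 00..11 left to right):
  rows 0-3 [P1,P2=00]: 1100  = hex C
  rows 4-7 [P1,P2=01]: 1111  = hex F
  rows 8-11 [P1,P2=10]: 1111  = hex F
  rows 12-15 [P1,P2=11]: 1111  = hex F
Output column (row 0 .. row 15) = 1100111111111111
Output column grouped in 4s = 1100 1111 1111 1111 = 0xCFFF
Convert to decimal digit by digit (value = value*16 + digit):
  C -> 12
  12*16 + 15 (F) = 207
  207*16 + 15 (F) = 3327
  3327*16 + 15 (F) = 53247
Decimal = 53247

53247


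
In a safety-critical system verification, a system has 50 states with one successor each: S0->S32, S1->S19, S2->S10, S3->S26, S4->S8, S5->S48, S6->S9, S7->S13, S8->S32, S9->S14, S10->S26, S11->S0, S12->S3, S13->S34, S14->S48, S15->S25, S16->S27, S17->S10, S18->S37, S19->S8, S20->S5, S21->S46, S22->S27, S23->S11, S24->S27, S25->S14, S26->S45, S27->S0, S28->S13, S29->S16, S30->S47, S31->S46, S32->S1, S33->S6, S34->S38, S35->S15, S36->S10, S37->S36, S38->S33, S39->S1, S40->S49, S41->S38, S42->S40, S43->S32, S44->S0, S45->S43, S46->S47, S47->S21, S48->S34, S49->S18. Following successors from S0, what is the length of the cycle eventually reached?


Trace from S0 until a state repeats:
  S0 -> S32 -> S1 -> S19 -> S8 -> S32
S32 first seen at step 1, revisited at step 5.
Cycle length = 5 - 1 = 4

4


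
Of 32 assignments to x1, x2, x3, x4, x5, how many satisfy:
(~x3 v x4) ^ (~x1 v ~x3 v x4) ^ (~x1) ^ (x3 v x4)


CNF with 4 clauses over 5 vars (32 assignments).
An assignment satisfies CNF iff every clause has >=1 true literal.
Check each row (bits = x1,x2,x3,x4,x5; clause T/F shown):
  row 0 [00000]: clauses=TTTF -> 0
  row 1 [00001]: clauses=TTTF -> 0
  row 2 [00010]: clauses=TTTT -> 1
  row 3 [00011]: clauses=TTTT -> 1
  row 4 [00100]: clauses=FTTT -> 0
  row 5 [00101]: clauses=FTTT -> 0
  row 6 [00110]: clauses=TTTT -> 1
  row 7 [00111]: clauses=TTTT -> 1
  row 8 [01000]: clauses=TTTF -> 0
  row 9 [01001]: clauses=TTTF -> 0
  row 10 [01010]: clauses=TTTT -> 1
  row 11 [01011]: clauses=TTTT -> 1
  row 12 [01100]: clauses=FTTT -> 0
  row 13 [01101]: clauses=FTTT -> 0
  row 14 [01110]: clauses=TTTT -> 1
  row 15 [01111]: clauses=TTTT -> 1
  row 16 [10000]: clauses=TTFF -> 0
  row 17 [10001]: clauses=TTFF -> 0
  row 18 [10010]: clauses=TTFT -> 0
  row 19 [10011]: clauses=TTFT -> 0
  row 20 [10100]: clauses=FFFT -> 0
  row 21 [10101]: clauses=FFFT -> 0
  row 22 [10110]: clauses=TTFT -> 0
  row 23 [10111]: clauses=TTFT -> 0
  row 24 [11000]: clauses=TTFF -> 0
  row 25 [11001]: clauses=TTFF -> 0
  row 26 [11010]: clauses=TTFT -> 0
  row 27 [11011]: clauses=TTFT -> 0
  row 28 [11100]: clauses=FFFT -> 0
  row 29 [11101]: clauses=FFFT -> 0
  row 30 [11110]: clauses=TTFT -> 0
  row 31 [11111]: clauses=TTFT -> 0
Full result column, 8 rows per line (x1,x2 fixed per line; x3,x4,x5 runs 000..111 left to right):
  rows 0-7 [x1,x2=00]: 00110011  (ones: 4)
  rows 8-15 [x1,x2=01]: 00110011  (ones: 4)
  rows 16-23 [x1,x2=10]: 00000000  (ones: 0)
  rows 24-31 [x1,x2=11]: 00000000  (ones: 0)
Satisfying assignments = 4+4+0+0 = 8

8


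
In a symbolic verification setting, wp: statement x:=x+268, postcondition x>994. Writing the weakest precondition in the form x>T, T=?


Formula: wp(x:=E, P) = P[E/x] (substitute E for x in postcondition)
Step 1: Postcondition: x>994
Step 2: Substitute x+268 for x: x+268>994
Step 3: Solve for x: x > 994-268 = 726

726


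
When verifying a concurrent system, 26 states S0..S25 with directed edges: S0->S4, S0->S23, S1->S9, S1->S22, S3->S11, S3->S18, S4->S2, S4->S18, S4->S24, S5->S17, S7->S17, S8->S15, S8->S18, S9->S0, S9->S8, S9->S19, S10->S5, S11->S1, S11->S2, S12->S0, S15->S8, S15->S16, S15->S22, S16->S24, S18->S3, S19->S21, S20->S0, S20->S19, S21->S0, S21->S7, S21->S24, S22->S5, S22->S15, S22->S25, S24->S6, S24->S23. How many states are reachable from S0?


BFS from S0:
  layer 0: {S0}
  layer 1: {S4, S23}
  layer 2: {S2, S18, S24}
  layer 3: {S3, S6}
  layer 4: {S11}
  layer 5: {S1}
  layer 6: {S9, S22}
  layer 7: {S5, S8, S15, S19, S25}
  layer 8: {S16, S17, S21}
  layer 9: {S7}
Reachable set: {S0, S1, S2, S3, S4, S5, S6, S7, S8, S9, S11, S15, S16, S17, S18, S19, S21, S22, S23, S24, S25}
Count = 21

21


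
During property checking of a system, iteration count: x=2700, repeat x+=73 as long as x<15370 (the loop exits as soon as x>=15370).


Step 1: x goes from 2700 toward 15370 by 73; the body runs while x<15370, so iterations = ceil((bound-start)/step)
Step 2: Distance=12670
Step 3: ceil(12670/73)=174

174


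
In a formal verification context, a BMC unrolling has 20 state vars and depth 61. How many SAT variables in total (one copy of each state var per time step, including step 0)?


BMC unrolls to depth k, creating one copy of each state var for steps 0..k.
Step count = 61 + 1 = 62 (steps 0 through 61)
Vars per step = 20
Total = 20 * 62 = 1240

1240


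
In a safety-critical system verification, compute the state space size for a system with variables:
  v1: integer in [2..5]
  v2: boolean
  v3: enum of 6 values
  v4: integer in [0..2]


State space = product of domain sizes of all variables.
Domain sizes:
  v1 (integer in [2..5]): 4
  v2 (boolean): 2
  v3 (enum of 6 values): 6
  v4 (integer in [0..2]): 3
Product = 4 * 2 * 6 * 3 = 144

144


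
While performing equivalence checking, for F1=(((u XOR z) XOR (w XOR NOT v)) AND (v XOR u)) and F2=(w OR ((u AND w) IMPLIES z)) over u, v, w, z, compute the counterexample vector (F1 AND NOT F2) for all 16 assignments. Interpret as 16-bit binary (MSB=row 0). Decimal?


F1 = (((u XOR z) XOR (w XOR NOT v)) AND (v XOR u))
F2 = (w OR ((u AND w) IMPLIES z))
Counterexample to F1=>F2 is where F1=1 and F2=0.
Evaluate each row (bits = u,v,w,z, MSB first):
  row 0 [0000]: F1=0 F2=1 -> F1&~F2 -> 0
  row 1 [0001]: F1=0 F2=1 -> F1&~F2 -> 0
  row 2 [0010]: F1=0 F2=1 -> F1&~F2 -> 0
  row 3 [0011]: F1=0 F2=1 -> F1&~F2 -> 0
  row 4 [0100]: F1=0 F2=1 -> F1&~F2 -> 0
  row 5 [0101]: F1=1 F2=1 -> F1&~F2 -> 0
  row 6 [0110]: F1=1 F2=1 -> F1&~F2 -> 0
  row 7 [0111]: F1=0 F2=1 -> F1&~F2 -> 0
  row 8 [1000]: F1=0 F2=1 -> F1&~F2 -> 0
  row 9 [1001]: F1=1 F2=1 -> F1&~F2 -> 0
  row 10 [1010]: F1=1 F2=1 -> F1&~F2 -> 0
  row 11 [1011]: F1=0 F2=1 -> F1&~F2 -> 0
  row 12 [1100]: F1=0 F2=1 -> F1&~F2 -> 0
  row 13 [1101]: F1=0 F2=1 -> F1&~F2 -> 0
  row 14 [1110]: F1=0 F2=1 -> F1&~F2 -> 0
  row 15 [1111]: F1=0 F2=1 -> F1&~F2 -> 0
Full result column, 4 rows per line (u,v fixed per line; w,z runs 00..11 left to right):
  rows 0-3 [u,v=00]: 0000  = hex 0
  rows 4-7 [u,v=01]: 0000  = hex 0
  rows 8-11 [u,v=10]: 0000  = hex 0
  rows 12-15 [u,v=11]: 0000  = hex 0
Counterexample vector (row 0 .. row 15) = 0000000000000000
Output column grouped in 4s = 0000 0000 0000 0000 = 0x0000
Convert to decimal digit by digit (value = value*16 + digit):
  0 -> 0
  0*16 + 0 = 0
  0*16 + 0 = 0
  0*16 + 0 = 0
Decimal = 0

0


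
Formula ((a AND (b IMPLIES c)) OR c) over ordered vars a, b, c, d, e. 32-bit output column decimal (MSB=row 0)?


Formula: ((a AND (b IMPLIES c)) OR c) over a, b, c, d, e (32 rows)
Evaluate each row (bits = a,b,c,d,e, MSB first):
  row 0 [00000]: ((0 AND (0 IMPLIES 0)) OR 0) -> 0
  row 1 [00001]: ((0 AND (0 IMPLIES 0)) OR 0) -> 0
  row 2 [00010]: ((0 AND (0 IMPLIES 0)) OR 0) -> 0
  row 3 [00011]: ((0 AND (0 IMPLIES 0)) OR 0) -> 0
  row 4 [00100]: ((0 AND (0 IMPLIES 1)) OR 1) -> 1
  row 5 [00101]: ((0 AND (0 IMPLIES 1)) OR 1) -> 1
  row 6 [00110]: ((0 AND (0 IMPLIES 1)) OR 1) -> 1
  row 7 [00111]: ((0 AND (0 IMPLIES 1)) OR 1) -> 1
  row 8 [01000]: ((0 AND (1 IMPLIES 0)) OR 0) -> 0
  row 9 [01001]: ((0 AND (1 IMPLIES 0)) OR 0) -> 0
  row 10 [01010]: ((0 AND (1 IMPLIES 0)) OR 0) -> 0
  row 11 [01011]: ((0 AND (1 IMPLIES 0)) OR 0) -> 0
  row 12 [01100]: ((0 AND (1 IMPLIES 1)) OR 1) -> 1
  row 13 [01101]: ((0 AND (1 IMPLIES 1)) OR 1) -> 1
  row 14 [01110]: ((0 AND (1 IMPLIES 1)) OR 1) -> 1
  row 15 [01111]: ((0 AND (1 IMPLIES 1)) OR 1) -> 1
  row 16 [10000]: ((1 AND (0 IMPLIES 0)) OR 0) -> 1
  row 17 [10001]: ((1 AND (0 IMPLIES 0)) OR 0) -> 1
  row 18 [10010]: ((1 AND (0 IMPLIES 0)) OR 0) -> 1
  row 19 [10011]: ((1 AND (0 IMPLIES 0)) OR 0) -> 1
  row 20 [10100]: ((1 AND (0 IMPLIES 1)) OR 1) -> 1
  row 21 [10101]: ((1 AND (0 IMPLIES 1)) OR 1) -> 1
  row 22 [10110]: ((1 AND (0 IMPLIES 1)) OR 1) -> 1
  row 23 [10111]: ((1 AND (0 IMPLIES 1)) OR 1) -> 1
  row 24 [11000]: ((1 AND (1 IMPLIES 0)) OR 0) -> 0
  row 25 [11001]: ((1 AND (1 IMPLIES 0)) OR 0) -> 0
  row 26 [11010]: ((1 AND (1 IMPLIES 0)) OR 0) -> 0
  row 27 [11011]: ((1 AND (1 IMPLIES 0)) OR 0) -> 0
  row 28 [11100]: ((1 AND (1 IMPLIES 1)) OR 1) -> 1
  row 29 [11101]: ((1 AND (1 IMPLIES 1)) OR 1) -> 1
  row 30 [11110]: ((1 AND (1 IMPLIES 1)) OR 1) -> 1
  row 31 [11111]: ((1 AND (1 IMPLIES 1)) OR 1) -> 1
Full result column, 4 rows per line (a,b,c fixed per line; d,e runs 00..11 left to right):
  rows 0-3 [a,b,c=000]: 0000  = hex 0
  rows 4-7 [a,b,c=001]: 1111  = hex F
  rows 8-11 [a,b,c=010]: 0000  = hex 0
  rows 12-15 [a,b,c=011]: 1111  = hex F
  rows 16-19 [a,b,c=100]: 1111  = hex F
  rows 20-23 [a,b,c=101]: 1111  = hex F
  rows 24-27 [a,b,c=110]: 0000  = hex 0
  rows 28-31 [a,b,c=111]: 1111  = hex F
Output column (row 0 .. row 31) = 00001111000011111111111100001111
Output column grouped in 4s = 0000 1111 0000 1111 1111 1111 0000 1111 = 0x0F0FFF0F
Convert to decimal digit by digit (value = value*16 + digit):
  0 -> 0
  0*16 + 15 (F) = 15
  15*16 + 0 = 240
  240*16 + 15 (F) = 3855
  3855*16 + 15 (F) = 61695
  61695*16 + 15 (F) = 987135
  987135*16 + 0 = 15794160
  15794160*16 + 15 (F) = 252706575
Decimal = 252706575

252706575


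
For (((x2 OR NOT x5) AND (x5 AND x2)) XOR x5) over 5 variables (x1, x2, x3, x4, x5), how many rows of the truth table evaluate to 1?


Formula: (((x2 OR NOT x5) AND (x5 AND x2)) XOR x5) over 5 vars (32 rows)
Evaluate each row (x1, x2, x3, x4, x5 as bits, MSB first):
  row 0 [00000]: (((0 OR NOT 0) AND (0 AND 0)) XOR 0) -> 0
  row 1 [00001]: (((0 OR NOT 1) AND (1 AND 0)) XOR 1) -> 1
  row 2 [00010]: (((0 OR NOT 0) AND (0 AND 0)) XOR 0) -> 0
  row 3 [00011]: (((0 OR NOT 1) AND (1 AND 0)) XOR 1) -> 1
  row 4 [00100]: (((0 OR NOT 0) AND (0 AND 0)) XOR 0) -> 0
  row 5 [00101]: (((0 OR NOT 1) AND (1 AND 0)) XOR 1) -> 1
  row 6 [00110]: (((0 OR NOT 0) AND (0 AND 0)) XOR 0) -> 0
  row 7 [00111]: (((0 OR NOT 1) AND (1 AND 0)) XOR 1) -> 1
  row 8 [01000]: (((1 OR NOT 0) AND (0 AND 1)) XOR 0) -> 0
  row 9 [01001]: (((1 OR NOT 1) AND (1 AND 1)) XOR 1) -> 0
  row 10 [01010]: (((1 OR NOT 0) AND (0 AND 1)) XOR 0) -> 0
  row 11 [01011]: (((1 OR NOT 1) AND (1 AND 1)) XOR 1) -> 0
  row 12 [01100]: (((1 OR NOT 0) AND (0 AND 1)) XOR 0) -> 0
  row 13 [01101]: (((1 OR NOT 1) AND (1 AND 1)) XOR 1) -> 0
  row 14 [01110]: (((1 OR NOT 0) AND (0 AND 1)) XOR 0) -> 0
  row 15 [01111]: (((1 OR NOT 1) AND (1 AND 1)) XOR 1) -> 0
  row 16 [10000]: (((0 OR NOT 0) AND (0 AND 0)) XOR 0) -> 0
  row 17 [10001]: (((0 OR NOT 1) AND (1 AND 0)) XOR 1) -> 1
  row 18 [10010]: (((0 OR NOT 0) AND (0 AND 0)) XOR 0) -> 0
  row 19 [10011]: (((0 OR NOT 1) AND (1 AND 0)) XOR 1) -> 1
  row 20 [10100]: (((0 OR NOT 0) AND (0 AND 0)) XOR 0) -> 0
  row 21 [10101]: (((0 OR NOT 1) AND (1 AND 0)) XOR 1) -> 1
  row 22 [10110]: (((0 OR NOT 0) AND (0 AND 0)) XOR 0) -> 0
  row 23 [10111]: (((0 OR NOT 1) AND (1 AND 0)) XOR 1) -> 1
  row 24 [11000]: (((1 OR NOT 0) AND (0 AND 1)) XOR 0) -> 0
  row 25 [11001]: (((1 OR NOT 1) AND (1 AND 1)) XOR 1) -> 0
  row 26 [11010]: (((1 OR NOT 0) AND (0 AND 1)) XOR 0) -> 0
  row 27 [11011]: (((1 OR NOT 1) AND (1 AND 1)) XOR 1) -> 0
  row 28 [11100]: (((1 OR NOT 0) AND (0 AND 1)) XOR 0) -> 0
  row 29 [11101]: (((1 OR NOT 1) AND (1 AND 1)) XOR 1) -> 0
  row 30 [11110]: (((1 OR NOT 0) AND (0 AND 1)) XOR 0) -> 0
  row 31 [11111]: (((1 OR NOT 1) AND (1 AND 1)) XOR 1) -> 0
Full result column, 8 rows per line (x1,x2 fixed per line; x3,x4,x5 runs 000..111 left to right):
  rows 0-7 [x1,x2=00]: 01010101  (ones: 4)
  rows 8-15 [x1,x2=01]: 00000000  (ones: 0)
  rows 16-23 [x1,x2=10]: 01010101  (ones: 4)
  rows 24-31 [x1,x2=11]: 00000000  (ones: 0)
Count of 1-rows = 4+0+4+0 = 8

8
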